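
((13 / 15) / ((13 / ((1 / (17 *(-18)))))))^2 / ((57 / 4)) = 1 / 300220425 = 0.00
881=881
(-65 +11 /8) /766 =-509 /6128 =-0.08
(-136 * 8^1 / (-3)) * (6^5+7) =8467904 / 3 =2822634.67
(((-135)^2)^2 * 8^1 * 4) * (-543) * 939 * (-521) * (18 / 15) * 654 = 2215884868362327312000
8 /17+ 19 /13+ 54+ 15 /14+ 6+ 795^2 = 1955680283 /3094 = 632088.00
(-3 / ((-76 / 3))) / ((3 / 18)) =0.71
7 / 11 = 0.64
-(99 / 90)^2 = -1.21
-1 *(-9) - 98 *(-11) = 1087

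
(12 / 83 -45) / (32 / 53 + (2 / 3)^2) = -1775871 / 41500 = -42.79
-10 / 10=-1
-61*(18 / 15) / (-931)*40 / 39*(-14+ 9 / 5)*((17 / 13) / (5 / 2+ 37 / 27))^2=-50172416064 / 446727115835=-0.11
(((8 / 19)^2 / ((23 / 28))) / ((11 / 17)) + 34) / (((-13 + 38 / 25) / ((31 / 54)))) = -405039025 / 235913139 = -1.72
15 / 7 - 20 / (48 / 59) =-1885 / 84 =-22.44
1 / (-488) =-1 / 488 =-0.00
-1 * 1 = -1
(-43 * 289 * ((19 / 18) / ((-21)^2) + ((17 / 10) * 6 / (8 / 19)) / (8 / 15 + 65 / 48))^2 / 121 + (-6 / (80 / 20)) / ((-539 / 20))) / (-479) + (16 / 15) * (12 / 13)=36.32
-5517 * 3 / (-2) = 16551 / 2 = 8275.50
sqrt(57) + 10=17.55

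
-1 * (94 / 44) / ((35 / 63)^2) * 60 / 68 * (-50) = 57105 / 187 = 305.37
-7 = -7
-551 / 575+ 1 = 24 / 575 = 0.04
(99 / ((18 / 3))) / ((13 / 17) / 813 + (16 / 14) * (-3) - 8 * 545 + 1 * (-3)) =-3192651 / 844877548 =-0.00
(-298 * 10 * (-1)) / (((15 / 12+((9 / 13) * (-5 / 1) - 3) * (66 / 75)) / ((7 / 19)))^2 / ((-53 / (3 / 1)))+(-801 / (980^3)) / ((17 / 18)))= -363.12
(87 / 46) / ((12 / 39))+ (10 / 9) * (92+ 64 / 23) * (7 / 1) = 1230979 / 1656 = 743.34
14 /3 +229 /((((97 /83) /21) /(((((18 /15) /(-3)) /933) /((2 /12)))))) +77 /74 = -163334591 /33485370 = -4.88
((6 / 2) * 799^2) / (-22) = -1915203 / 22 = -87054.68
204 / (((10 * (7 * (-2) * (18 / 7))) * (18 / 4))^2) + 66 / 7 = 14434319 / 1530900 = 9.43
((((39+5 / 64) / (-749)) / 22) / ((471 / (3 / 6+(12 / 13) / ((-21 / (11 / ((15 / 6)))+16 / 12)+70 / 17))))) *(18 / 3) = -0.00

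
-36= -36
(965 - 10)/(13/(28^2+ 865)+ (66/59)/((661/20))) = 61415430205/2683667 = 22884.89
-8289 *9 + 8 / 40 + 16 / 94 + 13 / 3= -52590389 / 705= -74596.30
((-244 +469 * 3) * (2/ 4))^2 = 1352569/ 4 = 338142.25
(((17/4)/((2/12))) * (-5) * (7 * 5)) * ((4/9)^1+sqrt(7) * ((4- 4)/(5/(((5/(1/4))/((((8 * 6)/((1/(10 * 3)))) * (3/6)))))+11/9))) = -5950/3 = -1983.33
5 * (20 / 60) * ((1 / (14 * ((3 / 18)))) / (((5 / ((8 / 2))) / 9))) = 36 / 7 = 5.14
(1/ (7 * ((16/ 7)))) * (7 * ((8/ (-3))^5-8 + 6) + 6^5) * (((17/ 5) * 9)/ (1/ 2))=2816543/ 108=26079.10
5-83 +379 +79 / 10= 3089 / 10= 308.90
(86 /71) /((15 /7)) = 602 /1065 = 0.57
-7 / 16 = -0.44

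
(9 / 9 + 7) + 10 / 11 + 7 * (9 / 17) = 2359 / 187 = 12.61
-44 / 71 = -0.62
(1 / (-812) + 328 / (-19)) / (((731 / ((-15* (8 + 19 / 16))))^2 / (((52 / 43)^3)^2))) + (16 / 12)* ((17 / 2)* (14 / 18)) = 346528242183114692582 / 50252867748132452253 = 6.90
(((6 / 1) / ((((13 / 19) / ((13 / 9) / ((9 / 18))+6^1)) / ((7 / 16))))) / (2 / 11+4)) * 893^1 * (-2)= -13064590 / 897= -14564.76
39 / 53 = 0.74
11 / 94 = 0.12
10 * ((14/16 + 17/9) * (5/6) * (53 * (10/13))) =1318375/1404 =939.01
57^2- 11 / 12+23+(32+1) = 39649 / 12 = 3304.08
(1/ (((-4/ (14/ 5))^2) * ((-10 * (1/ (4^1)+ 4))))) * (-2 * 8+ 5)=539/ 4250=0.13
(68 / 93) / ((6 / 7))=238 / 279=0.85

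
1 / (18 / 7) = 7 / 18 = 0.39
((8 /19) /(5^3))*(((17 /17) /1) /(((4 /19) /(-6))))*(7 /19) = -84 /2375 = -0.04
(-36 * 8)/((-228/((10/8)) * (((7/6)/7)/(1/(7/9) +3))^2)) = 972000/931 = 1044.04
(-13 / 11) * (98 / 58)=-637 / 319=-2.00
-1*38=-38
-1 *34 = -34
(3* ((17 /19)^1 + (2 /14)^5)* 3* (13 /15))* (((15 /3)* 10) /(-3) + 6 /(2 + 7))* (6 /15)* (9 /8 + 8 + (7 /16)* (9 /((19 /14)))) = -81483333984 /151683175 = -537.19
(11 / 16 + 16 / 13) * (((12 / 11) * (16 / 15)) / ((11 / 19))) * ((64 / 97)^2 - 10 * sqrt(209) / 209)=124207104 / 74001785 - 3192 * sqrt(209) / 17303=-0.99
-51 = -51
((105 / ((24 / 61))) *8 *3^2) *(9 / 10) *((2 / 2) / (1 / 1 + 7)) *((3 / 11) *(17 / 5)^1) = 1763937 / 880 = 2004.47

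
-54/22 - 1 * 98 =-1105/11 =-100.45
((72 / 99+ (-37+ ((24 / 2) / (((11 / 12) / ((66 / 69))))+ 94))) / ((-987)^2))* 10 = 25390 / 35209251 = 0.00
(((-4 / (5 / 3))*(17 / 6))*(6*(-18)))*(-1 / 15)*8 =-9792 / 25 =-391.68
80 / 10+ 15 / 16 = 143 / 16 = 8.94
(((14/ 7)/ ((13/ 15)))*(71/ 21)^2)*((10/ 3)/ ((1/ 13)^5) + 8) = 26738573020/ 819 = 32647830.31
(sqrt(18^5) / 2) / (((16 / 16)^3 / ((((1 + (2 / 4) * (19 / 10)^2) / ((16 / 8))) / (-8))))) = -136323 * sqrt(2) / 1600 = -120.49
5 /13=0.38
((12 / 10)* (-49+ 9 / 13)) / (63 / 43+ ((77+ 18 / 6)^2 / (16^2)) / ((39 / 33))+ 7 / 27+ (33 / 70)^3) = -300100852800 / 118980640141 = -2.52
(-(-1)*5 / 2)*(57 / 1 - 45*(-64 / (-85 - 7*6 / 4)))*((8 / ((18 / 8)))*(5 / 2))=341800 / 573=596.51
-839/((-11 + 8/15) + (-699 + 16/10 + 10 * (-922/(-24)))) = 8390/3237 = 2.59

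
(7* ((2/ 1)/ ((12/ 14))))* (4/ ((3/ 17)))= 3332/ 9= 370.22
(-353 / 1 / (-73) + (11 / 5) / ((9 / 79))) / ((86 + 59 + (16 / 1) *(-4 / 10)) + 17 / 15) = 39661 / 229512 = 0.17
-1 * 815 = -815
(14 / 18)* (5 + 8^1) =91 / 9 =10.11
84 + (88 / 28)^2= 4600 / 49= 93.88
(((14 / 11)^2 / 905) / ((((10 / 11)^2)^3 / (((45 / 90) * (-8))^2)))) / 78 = 717409 / 1102968750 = 0.00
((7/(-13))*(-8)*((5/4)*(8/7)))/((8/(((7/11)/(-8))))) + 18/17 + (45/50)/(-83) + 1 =8017617/4035460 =1.99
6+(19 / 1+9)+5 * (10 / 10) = 39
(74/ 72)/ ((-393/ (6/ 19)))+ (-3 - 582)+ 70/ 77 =-287853257/ 492822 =-584.09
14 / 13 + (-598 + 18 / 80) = -310283 / 520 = -596.70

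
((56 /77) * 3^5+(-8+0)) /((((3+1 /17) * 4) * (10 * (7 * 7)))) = 986 /35035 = 0.03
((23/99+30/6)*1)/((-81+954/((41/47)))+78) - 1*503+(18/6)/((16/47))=-35002249187/70828560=-494.18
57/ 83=0.69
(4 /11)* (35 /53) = 140 /583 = 0.24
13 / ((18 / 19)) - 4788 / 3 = -28481 / 18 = -1582.28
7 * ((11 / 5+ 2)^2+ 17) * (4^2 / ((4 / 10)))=48496 / 5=9699.20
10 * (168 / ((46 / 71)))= 59640 / 23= 2593.04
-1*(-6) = 6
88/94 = 44/47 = 0.94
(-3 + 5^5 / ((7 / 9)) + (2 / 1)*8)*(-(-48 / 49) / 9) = 451456 / 1029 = 438.73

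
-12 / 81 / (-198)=2 / 2673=0.00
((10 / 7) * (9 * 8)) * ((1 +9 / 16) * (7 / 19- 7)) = -20250 / 19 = -1065.79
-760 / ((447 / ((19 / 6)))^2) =-68590 / 1798281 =-0.04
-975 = -975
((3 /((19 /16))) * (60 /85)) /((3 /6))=3.57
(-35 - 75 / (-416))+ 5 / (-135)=-391511 / 11232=-34.86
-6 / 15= -2 / 5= -0.40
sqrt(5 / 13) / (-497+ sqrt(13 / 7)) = -0.00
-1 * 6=-6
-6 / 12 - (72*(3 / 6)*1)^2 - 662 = -3917 / 2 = -1958.50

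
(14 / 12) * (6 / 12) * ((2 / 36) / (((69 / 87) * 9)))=203 / 44712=0.00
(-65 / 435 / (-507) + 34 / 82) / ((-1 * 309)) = -57722 / 42985917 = -0.00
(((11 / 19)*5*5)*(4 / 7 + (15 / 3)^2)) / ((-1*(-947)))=49225 / 125951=0.39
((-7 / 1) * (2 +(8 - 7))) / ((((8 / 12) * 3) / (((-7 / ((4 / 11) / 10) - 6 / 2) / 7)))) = 1173 / 4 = 293.25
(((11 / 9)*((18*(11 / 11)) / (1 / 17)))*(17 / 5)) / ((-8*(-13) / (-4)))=-3179 / 65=-48.91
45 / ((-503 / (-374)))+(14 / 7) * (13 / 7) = 130888 / 3521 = 37.17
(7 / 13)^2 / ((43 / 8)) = 392 / 7267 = 0.05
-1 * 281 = -281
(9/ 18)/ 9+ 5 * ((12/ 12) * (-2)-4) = -539/ 18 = -29.94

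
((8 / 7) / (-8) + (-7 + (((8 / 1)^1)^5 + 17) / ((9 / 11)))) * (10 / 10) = 2523995 / 63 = 40063.41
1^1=1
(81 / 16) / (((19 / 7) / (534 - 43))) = 278397 / 304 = 915.78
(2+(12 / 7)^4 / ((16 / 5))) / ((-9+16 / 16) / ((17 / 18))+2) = -95897 / 132055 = -0.73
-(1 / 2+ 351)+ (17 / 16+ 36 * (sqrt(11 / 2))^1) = -5607 / 16+ 18 * sqrt(22) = -266.01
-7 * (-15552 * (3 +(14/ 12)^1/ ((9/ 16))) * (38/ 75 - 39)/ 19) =-531577536/ 475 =-1119110.60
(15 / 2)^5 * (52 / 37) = 9871875 / 296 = 33350.93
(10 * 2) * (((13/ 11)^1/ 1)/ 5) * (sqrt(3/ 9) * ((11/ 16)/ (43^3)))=13 * sqrt(3)/ 954084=0.00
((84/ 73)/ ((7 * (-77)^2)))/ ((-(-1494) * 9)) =2/ 969942897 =0.00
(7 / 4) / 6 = 7 / 24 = 0.29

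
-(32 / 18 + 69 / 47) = -1373 / 423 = -3.25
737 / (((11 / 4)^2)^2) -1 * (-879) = 1187101 / 1331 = 891.89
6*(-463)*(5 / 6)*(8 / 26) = -9260 / 13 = -712.31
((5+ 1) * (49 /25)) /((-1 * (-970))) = 0.01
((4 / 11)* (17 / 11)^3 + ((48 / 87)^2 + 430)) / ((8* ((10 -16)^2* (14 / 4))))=2657450129 / 6205792824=0.43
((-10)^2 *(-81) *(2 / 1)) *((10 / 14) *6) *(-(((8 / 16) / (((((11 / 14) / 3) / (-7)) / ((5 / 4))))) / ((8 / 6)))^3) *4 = -46520462953125 / 85184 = -546117380.65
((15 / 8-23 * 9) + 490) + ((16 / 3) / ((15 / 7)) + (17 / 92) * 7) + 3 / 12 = 2392153 / 8280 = 288.91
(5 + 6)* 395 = 4345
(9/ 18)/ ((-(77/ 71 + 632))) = -71/ 89898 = -0.00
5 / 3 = 1.67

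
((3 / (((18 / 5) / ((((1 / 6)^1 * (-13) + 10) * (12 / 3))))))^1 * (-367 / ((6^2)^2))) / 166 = -0.04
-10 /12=-0.83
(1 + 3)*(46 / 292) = 0.63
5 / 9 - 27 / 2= -12.94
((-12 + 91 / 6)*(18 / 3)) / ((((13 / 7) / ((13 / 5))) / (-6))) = -798 / 5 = -159.60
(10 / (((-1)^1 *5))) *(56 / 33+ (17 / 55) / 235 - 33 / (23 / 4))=8.08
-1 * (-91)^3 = 753571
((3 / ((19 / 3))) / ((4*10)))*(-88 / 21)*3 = -99 / 665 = -0.15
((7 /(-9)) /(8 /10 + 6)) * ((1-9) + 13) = -175 /306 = -0.57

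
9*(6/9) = 6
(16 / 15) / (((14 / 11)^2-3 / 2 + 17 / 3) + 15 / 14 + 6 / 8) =54208 / 386635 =0.14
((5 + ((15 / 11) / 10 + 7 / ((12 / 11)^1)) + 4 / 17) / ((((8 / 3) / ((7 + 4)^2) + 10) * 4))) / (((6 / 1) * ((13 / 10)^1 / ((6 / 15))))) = 290983 / 19295952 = 0.02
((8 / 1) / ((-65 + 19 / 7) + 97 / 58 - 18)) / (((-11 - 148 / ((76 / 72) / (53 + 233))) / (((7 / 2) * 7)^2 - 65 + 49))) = 12018412 / 8108120207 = 0.00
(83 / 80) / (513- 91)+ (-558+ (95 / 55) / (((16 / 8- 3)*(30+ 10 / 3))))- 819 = -2556905251 / 1856800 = -1377.05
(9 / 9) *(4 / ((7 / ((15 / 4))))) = 15 / 7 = 2.14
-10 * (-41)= 410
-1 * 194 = -194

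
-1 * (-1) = 1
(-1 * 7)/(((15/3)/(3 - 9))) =42/5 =8.40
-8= -8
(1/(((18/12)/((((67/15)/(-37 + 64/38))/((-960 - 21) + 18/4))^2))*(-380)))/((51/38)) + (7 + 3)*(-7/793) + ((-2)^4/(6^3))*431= 31.84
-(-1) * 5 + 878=883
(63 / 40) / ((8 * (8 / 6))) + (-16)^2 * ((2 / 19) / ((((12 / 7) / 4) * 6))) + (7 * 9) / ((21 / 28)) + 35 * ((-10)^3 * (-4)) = 30663911999 / 218880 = 140094.63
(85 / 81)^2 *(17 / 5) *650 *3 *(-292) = -4662437000 / 2187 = -2131887.06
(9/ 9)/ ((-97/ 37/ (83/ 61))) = -3071/ 5917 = -0.52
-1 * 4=-4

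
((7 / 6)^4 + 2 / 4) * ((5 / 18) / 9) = 15245 / 209952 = 0.07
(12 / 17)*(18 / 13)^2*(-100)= -388800 / 2873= -135.33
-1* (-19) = 19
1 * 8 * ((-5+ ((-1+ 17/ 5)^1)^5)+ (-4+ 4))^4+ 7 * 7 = 23662269774448970493033/ 95367431640625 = 248116881.91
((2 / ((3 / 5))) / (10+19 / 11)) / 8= 55 / 1548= 0.04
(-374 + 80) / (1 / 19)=-5586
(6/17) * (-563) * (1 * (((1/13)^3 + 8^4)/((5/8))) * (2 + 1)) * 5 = -729559874736/37349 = -19533585.23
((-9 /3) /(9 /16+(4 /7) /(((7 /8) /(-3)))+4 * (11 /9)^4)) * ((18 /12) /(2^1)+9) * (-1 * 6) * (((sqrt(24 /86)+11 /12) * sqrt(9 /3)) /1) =5416446672 * sqrt(43) /1665384883+827512686 * sqrt(3) /38729881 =58.33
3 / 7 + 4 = 31 / 7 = 4.43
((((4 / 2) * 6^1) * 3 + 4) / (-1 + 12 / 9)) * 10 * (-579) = -694800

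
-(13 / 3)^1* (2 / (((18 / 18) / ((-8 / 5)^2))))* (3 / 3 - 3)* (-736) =-2449408 / 75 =-32658.77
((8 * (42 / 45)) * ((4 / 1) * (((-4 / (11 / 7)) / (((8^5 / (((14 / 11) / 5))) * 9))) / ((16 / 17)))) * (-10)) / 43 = 5831 / 359631360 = 0.00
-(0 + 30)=-30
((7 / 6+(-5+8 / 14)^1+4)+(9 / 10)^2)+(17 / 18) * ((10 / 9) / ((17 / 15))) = 46759 / 18900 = 2.47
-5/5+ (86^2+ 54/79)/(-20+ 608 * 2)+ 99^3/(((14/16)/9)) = 143495653055/14378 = 9980223.47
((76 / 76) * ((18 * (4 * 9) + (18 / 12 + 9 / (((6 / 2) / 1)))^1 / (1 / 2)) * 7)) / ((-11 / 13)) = -59787 / 11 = -5435.18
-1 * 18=-18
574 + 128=702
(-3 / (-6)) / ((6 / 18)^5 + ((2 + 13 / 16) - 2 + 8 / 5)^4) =4976640000 / 337200544243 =0.01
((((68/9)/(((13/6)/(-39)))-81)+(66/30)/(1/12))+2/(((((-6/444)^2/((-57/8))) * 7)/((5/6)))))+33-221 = -676777/70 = -9668.24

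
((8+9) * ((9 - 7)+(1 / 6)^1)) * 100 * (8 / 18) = 44200 / 27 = 1637.04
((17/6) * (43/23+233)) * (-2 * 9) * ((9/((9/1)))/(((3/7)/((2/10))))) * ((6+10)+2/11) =-114425164/1265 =-90454.68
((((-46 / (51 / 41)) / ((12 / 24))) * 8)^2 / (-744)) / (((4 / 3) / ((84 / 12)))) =-199191776 / 80631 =-2470.41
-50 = -50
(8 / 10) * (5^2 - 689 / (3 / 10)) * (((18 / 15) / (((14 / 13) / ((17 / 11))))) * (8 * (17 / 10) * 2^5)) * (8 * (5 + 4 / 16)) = -15731069952 / 275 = -57203890.73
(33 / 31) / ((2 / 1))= 33 / 62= 0.53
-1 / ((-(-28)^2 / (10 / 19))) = 5 / 7448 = 0.00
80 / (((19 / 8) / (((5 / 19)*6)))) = 19200 / 361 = 53.19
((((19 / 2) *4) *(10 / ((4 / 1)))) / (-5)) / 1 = -19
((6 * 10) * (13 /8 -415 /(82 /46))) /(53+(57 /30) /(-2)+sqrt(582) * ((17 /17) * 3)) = 1315598450 /4608031 -75827000 * sqrt(582) /4608031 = -111.48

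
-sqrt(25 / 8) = -5*sqrt(2) / 4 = -1.77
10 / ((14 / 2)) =1.43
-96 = -96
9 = 9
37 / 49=0.76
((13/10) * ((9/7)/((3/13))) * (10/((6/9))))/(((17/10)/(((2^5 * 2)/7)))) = 486720/833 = 584.30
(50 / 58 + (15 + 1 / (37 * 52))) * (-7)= -6195483 / 55796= -111.04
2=2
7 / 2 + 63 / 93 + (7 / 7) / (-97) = 25061 / 6014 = 4.17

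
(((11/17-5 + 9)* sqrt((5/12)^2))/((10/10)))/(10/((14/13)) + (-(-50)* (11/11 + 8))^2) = 553/57836652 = 0.00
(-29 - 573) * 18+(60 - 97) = -10873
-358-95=-453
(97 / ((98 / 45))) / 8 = 4365 / 784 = 5.57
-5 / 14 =-0.36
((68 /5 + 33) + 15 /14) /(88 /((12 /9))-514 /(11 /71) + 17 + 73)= -36707 /2434460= -0.02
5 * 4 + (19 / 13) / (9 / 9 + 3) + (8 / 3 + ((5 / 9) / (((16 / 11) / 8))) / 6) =8263 / 351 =23.54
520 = 520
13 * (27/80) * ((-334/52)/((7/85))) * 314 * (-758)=81447918.91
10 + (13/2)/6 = 133/12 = 11.08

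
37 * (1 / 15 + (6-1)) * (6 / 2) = 2812 / 5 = 562.40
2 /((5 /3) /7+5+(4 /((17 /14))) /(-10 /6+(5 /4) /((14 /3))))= 83895 /120941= 0.69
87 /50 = 1.74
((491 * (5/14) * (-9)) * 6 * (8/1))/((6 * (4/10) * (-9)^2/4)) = -98200/63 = -1558.73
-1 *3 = -3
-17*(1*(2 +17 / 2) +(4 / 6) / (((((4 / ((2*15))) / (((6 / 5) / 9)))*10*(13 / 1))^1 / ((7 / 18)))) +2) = -372997 / 1755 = -212.53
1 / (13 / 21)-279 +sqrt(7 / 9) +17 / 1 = -3385 / 13 +sqrt(7) / 3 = -259.50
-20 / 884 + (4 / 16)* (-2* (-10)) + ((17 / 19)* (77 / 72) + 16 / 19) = 2048681 / 302328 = 6.78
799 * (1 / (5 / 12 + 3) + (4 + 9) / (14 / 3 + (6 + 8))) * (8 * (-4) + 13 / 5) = -38105109 / 1640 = -23234.82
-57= -57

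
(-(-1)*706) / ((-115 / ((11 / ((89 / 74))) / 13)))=-574684 / 133055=-4.32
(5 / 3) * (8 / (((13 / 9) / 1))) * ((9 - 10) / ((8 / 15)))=-225 / 13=-17.31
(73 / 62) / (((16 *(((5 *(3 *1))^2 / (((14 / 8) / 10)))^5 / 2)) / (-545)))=-133733299 / 5857660800000000000000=-0.00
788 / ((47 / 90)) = 70920 / 47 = 1508.94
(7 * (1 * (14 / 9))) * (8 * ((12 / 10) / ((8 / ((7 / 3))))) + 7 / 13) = 21266 / 585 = 36.35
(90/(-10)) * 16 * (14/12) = -168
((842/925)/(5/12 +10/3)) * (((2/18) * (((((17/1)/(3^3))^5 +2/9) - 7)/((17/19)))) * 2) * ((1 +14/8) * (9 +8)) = -33729297102776/1791819761625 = -18.82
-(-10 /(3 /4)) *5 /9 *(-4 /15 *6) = -320 /27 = -11.85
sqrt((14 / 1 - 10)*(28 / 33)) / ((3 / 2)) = 8*sqrt(231) / 99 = 1.23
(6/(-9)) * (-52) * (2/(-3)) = -208/9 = -23.11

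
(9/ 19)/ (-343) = -9/ 6517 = -0.00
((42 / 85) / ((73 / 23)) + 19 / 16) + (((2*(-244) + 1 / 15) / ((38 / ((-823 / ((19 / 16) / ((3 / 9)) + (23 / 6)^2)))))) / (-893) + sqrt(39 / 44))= 615561338833 / 885701561008 + sqrt(429) / 22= 1.64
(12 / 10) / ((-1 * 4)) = -3 / 10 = -0.30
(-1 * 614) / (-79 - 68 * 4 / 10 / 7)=21490 / 2901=7.41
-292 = -292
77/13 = 5.92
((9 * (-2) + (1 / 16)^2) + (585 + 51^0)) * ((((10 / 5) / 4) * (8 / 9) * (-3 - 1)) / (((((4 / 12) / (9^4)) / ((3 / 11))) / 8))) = -86729859 / 2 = -43364929.50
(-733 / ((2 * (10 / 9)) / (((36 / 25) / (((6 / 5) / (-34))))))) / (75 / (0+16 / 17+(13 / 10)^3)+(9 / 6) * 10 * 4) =5983037001 / 37299500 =160.41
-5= -5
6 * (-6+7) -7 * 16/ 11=-46/ 11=-4.18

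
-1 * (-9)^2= -81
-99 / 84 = -33 / 28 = -1.18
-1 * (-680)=680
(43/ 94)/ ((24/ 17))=731/ 2256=0.32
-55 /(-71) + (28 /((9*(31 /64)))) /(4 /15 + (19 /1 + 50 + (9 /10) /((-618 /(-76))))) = 153447775 /176940591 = 0.87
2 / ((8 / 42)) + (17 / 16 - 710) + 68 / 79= -881737 / 1264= -697.58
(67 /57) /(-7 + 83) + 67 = 290311 /4332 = 67.02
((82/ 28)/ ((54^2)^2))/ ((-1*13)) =-41/ 1547556192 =-0.00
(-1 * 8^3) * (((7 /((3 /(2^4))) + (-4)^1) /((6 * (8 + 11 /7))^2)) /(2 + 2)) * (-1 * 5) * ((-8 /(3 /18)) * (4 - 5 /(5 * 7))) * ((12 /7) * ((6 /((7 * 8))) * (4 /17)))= -27648000 /534191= -51.76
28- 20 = 8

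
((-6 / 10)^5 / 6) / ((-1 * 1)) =81 / 6250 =0.01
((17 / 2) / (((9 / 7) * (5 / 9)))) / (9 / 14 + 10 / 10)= 833 / 115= 7.24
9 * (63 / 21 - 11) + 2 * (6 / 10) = -354 / 5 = -70.80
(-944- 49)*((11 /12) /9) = -3641 /36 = -101.14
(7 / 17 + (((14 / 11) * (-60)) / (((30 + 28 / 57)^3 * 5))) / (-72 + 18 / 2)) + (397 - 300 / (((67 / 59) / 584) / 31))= -39319922629060279443 / 8221967174861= -4782301.10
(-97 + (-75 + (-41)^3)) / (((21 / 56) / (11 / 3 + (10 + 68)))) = -15046920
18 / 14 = 9 / 7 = 1.29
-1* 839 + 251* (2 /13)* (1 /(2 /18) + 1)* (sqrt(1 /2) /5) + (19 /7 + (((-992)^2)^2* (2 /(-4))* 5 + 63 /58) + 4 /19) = -18675246029752465 /7714 + 502* sqrt(2) /13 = -2420954891020.38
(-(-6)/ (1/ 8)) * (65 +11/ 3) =3296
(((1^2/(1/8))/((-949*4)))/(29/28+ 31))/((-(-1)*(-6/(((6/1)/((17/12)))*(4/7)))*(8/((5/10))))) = 8/4823767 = 0.00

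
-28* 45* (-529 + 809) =-352800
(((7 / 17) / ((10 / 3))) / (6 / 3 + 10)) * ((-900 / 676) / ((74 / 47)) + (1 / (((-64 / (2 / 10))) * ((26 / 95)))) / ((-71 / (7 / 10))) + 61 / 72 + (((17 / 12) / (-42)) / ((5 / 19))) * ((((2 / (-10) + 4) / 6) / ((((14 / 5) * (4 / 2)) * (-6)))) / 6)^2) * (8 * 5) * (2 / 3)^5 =71182718148359 / 754706446805525760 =0.00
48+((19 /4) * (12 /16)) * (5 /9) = 2399 /48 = 49.98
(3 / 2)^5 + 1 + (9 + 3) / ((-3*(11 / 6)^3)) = 338377 / 42592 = 7.94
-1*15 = -15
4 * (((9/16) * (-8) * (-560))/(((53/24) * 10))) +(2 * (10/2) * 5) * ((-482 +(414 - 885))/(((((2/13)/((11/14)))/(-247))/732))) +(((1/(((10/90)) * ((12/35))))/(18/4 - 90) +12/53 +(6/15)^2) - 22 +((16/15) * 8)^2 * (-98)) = 139568979684600517/3172050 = 43999615291.25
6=6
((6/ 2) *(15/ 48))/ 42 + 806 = 180549/ 224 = 806.02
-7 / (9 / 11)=-77 / 9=-8.56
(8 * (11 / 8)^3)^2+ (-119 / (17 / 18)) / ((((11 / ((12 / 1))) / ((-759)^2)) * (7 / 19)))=-880353900503 / 4096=-214930151.49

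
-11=-11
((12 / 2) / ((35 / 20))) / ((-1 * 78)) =-4 / 91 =-0.04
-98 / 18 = -49 / 9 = -5.44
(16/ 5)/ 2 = 8/ 5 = 1.60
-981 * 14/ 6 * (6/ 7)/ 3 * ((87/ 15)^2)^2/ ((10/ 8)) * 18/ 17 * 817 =-27209733793776/ 53125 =-512183224.35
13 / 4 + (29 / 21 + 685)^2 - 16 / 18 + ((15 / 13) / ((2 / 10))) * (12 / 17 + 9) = 183685592029 / 389844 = 471177.17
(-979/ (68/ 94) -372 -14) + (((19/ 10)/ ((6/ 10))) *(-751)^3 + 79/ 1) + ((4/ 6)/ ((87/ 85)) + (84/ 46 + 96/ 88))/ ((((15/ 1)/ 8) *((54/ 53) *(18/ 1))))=-5488203187317124829/ 4091734845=-1341290038.39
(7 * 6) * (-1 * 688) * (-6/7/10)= 12384/5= 2476.80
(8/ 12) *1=2/ 3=0.67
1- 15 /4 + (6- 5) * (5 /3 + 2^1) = 11 /12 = 0.92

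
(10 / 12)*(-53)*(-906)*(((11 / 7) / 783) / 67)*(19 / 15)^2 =31779913 / 16525215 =1.92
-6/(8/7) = -5.25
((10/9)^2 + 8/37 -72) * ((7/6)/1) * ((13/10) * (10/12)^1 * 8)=-19240676/26973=-713.33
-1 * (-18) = 18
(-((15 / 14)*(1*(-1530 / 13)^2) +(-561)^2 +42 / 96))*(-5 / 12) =31189776845 / 227136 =137317.63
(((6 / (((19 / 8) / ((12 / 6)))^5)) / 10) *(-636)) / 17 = -2000683008 / 210468415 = -9.51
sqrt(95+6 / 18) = sqrt(858) / 3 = 9.76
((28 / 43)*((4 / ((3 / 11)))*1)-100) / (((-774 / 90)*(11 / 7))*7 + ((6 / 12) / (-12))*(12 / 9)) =350040 / 366317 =0.96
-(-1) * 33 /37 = 33 /37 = 0.89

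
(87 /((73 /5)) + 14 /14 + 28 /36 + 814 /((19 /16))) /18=8653345 /224694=38.51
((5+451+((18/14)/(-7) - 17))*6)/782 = 64506/19159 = 3.37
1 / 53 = 0.02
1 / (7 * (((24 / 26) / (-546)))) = -169 / 2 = -84.50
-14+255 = 241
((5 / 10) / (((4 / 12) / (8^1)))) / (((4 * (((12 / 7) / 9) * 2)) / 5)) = 315 / 8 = 39.38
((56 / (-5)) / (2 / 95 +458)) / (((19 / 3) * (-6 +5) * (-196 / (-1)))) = 1 / 50764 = 0.00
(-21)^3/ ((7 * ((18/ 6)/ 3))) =-1323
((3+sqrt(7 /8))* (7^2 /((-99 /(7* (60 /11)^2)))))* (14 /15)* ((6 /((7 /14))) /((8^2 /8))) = -567.93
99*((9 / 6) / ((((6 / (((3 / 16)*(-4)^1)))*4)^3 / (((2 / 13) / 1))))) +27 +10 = 15761111 / 425984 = 37.00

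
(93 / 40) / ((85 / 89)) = 8277 / 3400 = 2.43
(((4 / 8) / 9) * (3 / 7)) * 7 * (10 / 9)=5 / 27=0.19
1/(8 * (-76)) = -1/608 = -0.00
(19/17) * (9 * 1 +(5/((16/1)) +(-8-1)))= 95/272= 0.35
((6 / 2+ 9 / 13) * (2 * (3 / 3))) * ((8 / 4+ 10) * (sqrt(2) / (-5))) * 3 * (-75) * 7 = 362880 * sqrt(2) / 13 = 39476.14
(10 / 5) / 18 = 1 / 9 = 0.11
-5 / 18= -0.28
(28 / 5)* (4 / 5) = 112 / 25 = 4.48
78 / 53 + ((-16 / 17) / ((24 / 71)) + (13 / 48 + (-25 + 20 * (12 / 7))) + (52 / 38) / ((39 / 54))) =58317461 / 5751984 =10.14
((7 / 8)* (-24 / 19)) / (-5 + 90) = -21 / 1615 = -0.01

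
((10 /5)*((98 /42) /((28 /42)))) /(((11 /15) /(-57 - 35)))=-9660 /11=-878.18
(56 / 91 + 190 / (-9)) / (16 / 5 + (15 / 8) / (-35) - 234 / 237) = -53043760 / 5587803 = -9.49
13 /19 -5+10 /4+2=7 /38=0.18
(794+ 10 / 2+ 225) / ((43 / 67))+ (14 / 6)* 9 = 69511 / 43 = 1616.53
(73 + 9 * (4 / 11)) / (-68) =-839 / 748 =-1.12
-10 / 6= -5 / 3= -1.67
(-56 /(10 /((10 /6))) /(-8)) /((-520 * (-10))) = 7 /31200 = 0.00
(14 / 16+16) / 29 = 135 / 232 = 0.58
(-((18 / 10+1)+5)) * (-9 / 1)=351 / 5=70.20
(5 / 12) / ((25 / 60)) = 1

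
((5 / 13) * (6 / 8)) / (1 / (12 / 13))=45 / 169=0.27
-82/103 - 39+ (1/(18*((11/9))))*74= -36.43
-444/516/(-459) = 37/19737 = 0.00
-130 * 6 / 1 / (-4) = 195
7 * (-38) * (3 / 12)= -133 / 2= -66.50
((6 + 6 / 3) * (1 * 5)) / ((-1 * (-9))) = 40 / 9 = 4.44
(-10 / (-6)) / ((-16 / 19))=-95 / 48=-1.98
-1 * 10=-10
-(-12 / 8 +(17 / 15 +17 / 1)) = -499 / 30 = -16.63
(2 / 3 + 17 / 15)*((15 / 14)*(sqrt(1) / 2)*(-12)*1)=-81 / 7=-11.57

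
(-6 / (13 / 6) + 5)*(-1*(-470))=13630 / 13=1048.46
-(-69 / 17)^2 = -4761 / 289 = -16.47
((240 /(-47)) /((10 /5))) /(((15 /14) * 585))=-112 /27495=-0.00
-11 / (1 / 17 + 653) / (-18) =187 / 199836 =0.00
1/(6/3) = 1/2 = 0.50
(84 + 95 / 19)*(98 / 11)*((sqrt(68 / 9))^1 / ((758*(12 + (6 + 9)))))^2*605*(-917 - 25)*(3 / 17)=-1.44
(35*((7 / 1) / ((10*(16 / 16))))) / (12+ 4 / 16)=2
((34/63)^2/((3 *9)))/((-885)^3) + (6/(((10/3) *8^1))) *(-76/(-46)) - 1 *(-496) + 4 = 3419442265141153873/6833803745758500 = 500.37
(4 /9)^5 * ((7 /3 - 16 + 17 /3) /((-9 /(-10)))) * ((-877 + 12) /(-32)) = -2214400 /531441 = -4.17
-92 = -92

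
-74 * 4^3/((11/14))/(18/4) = -132608/99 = -1339.47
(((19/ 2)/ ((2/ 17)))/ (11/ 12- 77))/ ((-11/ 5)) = 4845/ 10043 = 0.48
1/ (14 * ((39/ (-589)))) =-589/ 546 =-1.08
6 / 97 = 0.06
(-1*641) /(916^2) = -641 /839056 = -0.00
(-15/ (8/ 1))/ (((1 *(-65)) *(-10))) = -3/ 1040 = -0.00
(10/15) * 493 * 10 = 9860/3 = 3286.67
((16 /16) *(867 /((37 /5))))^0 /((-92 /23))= -1 /4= -0.25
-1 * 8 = -8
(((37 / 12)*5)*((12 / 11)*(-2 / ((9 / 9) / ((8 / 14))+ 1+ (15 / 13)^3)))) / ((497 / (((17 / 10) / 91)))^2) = -278018 / 25074517168085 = -0.00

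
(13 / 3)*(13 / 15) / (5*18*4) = 169 / 16200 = 0.01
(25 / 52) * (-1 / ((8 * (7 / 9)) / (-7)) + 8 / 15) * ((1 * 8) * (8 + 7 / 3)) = 30845 / 468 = 65.91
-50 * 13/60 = -65/6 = -10.83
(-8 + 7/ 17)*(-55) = 7095/ 17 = 417.35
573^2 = 328329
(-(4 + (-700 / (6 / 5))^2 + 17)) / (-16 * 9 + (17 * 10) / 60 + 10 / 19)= 116382182 / 48099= 2419.64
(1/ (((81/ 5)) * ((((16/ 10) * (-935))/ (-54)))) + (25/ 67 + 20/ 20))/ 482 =0.00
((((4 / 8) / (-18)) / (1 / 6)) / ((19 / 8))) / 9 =-4 / 513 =-0.01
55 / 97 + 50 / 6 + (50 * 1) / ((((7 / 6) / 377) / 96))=3159579730 / 2037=1551094.61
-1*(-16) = 16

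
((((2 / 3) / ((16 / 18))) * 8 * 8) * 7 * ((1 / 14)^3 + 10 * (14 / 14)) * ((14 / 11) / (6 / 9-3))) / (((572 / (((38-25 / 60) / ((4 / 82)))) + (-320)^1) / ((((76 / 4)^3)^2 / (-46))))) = -19531327504462209 / 3326561392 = -5871326.33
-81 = -81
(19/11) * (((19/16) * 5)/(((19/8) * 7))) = 95/154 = 0.62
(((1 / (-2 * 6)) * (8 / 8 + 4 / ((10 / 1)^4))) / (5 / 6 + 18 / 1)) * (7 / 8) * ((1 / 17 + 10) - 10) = -17507 / 76840000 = -0.00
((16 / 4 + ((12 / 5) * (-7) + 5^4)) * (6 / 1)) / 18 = 204.07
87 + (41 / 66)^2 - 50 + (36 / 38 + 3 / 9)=3200203 / 82764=38.67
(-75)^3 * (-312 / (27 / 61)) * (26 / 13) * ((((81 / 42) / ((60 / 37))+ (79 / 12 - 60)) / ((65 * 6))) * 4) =-6690327500 / 21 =-318587023.81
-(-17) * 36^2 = 22032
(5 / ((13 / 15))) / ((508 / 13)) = 75 / 508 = 0.15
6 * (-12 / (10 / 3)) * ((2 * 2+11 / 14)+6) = -8154 / 35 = -232.97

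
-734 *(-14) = 10276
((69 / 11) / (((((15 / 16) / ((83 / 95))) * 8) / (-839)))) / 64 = -1601651 / 167200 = -9.58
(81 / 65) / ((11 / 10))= 162 / 143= 1.13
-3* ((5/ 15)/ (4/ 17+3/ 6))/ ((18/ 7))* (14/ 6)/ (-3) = 833/ 2025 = 0.41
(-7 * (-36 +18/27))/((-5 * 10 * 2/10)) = -371/15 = -24.73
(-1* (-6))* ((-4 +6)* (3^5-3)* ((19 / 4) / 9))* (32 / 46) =24320 / 23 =1057.39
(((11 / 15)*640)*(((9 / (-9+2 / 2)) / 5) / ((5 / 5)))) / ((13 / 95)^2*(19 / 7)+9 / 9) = -175560 / 1747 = -100.49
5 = 5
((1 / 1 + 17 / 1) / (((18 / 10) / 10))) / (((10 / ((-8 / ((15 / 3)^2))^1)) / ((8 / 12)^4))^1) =-256 / 405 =-0.63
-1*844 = -844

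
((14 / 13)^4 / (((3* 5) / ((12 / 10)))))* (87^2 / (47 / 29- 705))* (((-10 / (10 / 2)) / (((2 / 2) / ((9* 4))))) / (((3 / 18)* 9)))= 57821831424 / 1040334425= 55.58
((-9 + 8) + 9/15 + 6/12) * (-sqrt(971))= -sqrt(971)/10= -3.12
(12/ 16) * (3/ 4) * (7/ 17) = 63/ 272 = 0.23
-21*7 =-147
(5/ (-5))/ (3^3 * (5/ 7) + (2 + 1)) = -7/ 156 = -0.04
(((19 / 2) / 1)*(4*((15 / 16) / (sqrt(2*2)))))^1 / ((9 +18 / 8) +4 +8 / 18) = 513 / 452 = 1.13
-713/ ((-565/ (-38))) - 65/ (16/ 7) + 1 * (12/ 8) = -677019/ 9040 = -74.89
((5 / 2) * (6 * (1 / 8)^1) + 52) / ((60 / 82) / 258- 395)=-759853 / 5571040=-0.14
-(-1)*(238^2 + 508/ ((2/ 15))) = 60454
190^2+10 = 36110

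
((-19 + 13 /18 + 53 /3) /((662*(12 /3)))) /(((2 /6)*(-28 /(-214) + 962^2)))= -1177 /1573269829536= -0.00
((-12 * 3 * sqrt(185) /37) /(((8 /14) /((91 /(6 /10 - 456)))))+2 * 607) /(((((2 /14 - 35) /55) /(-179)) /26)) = 259402325 * sqrt(185) /103822+543808265 /61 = 8948873.26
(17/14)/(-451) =-17/6314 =-0.00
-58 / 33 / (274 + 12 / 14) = -203 / 31746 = -0.01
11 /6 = 1.83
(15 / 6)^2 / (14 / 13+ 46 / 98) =3185 / 788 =4.04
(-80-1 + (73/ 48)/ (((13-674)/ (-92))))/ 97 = -640813/ 769404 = -0.83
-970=-970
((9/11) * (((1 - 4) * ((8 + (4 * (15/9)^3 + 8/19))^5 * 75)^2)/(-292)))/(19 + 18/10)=24818782535914467768701411401000000000000000/54228335602896142401153946077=457671847383584.18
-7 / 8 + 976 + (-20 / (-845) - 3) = 1314345 / 1352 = 972.15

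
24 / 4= 6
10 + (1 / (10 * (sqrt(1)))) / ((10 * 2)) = 2001 / 200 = 10.00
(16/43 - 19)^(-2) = 1849/641601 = 0.00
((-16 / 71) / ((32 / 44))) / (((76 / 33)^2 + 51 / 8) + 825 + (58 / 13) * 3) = -2491632 / 6835510729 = -0.00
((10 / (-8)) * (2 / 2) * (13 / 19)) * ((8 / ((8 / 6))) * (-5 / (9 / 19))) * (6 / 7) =325 / 7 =46.43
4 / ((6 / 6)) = 4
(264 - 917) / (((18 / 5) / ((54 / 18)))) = -3265 / 6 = -544.17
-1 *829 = -829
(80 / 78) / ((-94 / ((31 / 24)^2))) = -4805 / 263952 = -0.02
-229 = -229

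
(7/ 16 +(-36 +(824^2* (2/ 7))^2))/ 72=522685270.00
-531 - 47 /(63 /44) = -35521 /63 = -563.83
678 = 678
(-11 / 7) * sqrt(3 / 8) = -11 * sqrt(6) / 28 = -0.96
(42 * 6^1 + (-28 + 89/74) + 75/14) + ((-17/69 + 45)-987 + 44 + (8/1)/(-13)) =-155261906/232323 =-668.30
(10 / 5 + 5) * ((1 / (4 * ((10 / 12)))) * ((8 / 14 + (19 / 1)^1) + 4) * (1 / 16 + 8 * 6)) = 76131 / 32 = 2379.09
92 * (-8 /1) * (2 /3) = -1472 /3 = -490.67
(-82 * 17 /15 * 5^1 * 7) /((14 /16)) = -11152 /3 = -3717.33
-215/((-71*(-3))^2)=-215/45369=-0.00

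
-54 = -54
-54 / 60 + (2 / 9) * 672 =4453 / 30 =148.43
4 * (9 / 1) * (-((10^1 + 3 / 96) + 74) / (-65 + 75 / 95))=459819 / 9760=47.11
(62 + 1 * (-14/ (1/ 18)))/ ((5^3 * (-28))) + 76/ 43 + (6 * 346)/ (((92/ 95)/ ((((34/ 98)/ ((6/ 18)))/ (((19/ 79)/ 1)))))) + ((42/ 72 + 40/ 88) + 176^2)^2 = 20256491021040641069/ 21109611600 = 959586154.63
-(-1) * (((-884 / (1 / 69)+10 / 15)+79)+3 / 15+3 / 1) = -913697 / 15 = -60913.13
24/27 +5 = 53/9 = 5.89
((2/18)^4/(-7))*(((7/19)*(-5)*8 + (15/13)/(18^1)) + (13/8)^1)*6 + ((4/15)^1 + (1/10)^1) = 83575841/226879380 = 0.37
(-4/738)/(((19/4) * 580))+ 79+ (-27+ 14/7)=54896128/1016595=54.00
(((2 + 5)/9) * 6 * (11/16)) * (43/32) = 3311/768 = 4.31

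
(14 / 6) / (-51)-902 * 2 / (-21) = 91955 / 1071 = 85.86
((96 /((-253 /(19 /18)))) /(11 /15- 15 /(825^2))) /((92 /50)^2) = -32656250 /202422379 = -0.16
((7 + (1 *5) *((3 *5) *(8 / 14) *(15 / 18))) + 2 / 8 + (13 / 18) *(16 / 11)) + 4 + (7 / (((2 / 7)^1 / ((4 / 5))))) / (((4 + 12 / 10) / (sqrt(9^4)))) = 12732329 / 36036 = 353.32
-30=-30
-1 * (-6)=6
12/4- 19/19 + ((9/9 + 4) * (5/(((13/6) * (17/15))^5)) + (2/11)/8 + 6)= 192590976680653/23196050464444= 8.30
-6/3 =-2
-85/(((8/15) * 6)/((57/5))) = -4845/16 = -302.81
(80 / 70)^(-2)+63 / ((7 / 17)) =9841 / 64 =153.77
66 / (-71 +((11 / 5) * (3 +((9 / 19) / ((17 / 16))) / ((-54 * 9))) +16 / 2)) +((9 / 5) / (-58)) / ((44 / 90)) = -387145089 / 313820716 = -1.23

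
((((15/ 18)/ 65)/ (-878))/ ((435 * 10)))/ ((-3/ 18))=1/ 49650900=0.00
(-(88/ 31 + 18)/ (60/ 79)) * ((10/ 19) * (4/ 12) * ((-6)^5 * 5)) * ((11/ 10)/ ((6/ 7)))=7445592/ 31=240180.39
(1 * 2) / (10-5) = 2 / 5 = 0.40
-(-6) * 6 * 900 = 32400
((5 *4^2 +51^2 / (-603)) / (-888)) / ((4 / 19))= -96349 / 237984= -0.40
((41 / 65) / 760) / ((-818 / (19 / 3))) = -41 / 6380400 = -0.00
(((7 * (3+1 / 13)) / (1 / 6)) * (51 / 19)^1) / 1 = 85680 / 247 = 346.88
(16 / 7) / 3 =16 / 21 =0.76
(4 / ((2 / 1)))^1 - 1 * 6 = -4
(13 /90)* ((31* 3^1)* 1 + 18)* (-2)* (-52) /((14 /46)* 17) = 322.28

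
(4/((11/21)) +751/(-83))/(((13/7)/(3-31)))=252644/11869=21.29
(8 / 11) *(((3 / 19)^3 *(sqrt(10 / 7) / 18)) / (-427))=-12 *sqrt(70) / 225517061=-0.00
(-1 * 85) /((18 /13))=-1105 /18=-61.39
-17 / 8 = -2.12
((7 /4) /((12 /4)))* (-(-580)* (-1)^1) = -1015 /3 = -338.33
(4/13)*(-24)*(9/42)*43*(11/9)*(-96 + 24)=544896/91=5987.87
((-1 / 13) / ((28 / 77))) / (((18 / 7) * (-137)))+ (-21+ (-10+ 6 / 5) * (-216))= 1205252953 / 641160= 1879.80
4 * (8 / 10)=16 / 5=3.20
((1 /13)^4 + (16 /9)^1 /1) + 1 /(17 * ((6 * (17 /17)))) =15623173 /8739666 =1.79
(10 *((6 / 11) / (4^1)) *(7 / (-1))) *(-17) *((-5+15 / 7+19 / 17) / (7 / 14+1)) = -2070 / 11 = -188.18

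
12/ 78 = 2/ 13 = 0.15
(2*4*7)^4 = 9834496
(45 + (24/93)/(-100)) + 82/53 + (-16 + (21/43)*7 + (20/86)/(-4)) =119767909/3532450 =33.91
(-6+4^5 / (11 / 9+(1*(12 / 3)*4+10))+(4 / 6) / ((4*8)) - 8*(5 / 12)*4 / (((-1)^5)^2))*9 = 645759 / 3920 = 164.73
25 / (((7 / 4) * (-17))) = -0.84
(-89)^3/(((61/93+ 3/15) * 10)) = -65562117/796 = -82364.47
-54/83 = -0.65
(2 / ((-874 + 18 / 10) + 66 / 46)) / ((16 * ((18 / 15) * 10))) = -115 / 9613248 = -0.00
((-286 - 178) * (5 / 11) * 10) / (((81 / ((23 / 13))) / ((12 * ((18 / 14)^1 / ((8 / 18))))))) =-1600800 / 1001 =-1599.20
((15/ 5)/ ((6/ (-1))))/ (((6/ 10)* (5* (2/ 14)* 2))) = -7/ 12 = -0.58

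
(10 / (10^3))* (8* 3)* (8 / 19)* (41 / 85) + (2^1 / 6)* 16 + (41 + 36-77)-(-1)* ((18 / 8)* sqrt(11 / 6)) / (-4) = 651904 / 121125-3* sqrt(66) / 32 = 4.62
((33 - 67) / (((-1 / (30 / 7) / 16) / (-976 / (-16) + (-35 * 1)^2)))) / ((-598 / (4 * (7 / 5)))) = -8395008 / 299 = -28076.95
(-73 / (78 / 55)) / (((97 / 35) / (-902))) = 63376775 / 3783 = 16753.05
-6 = -6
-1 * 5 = -5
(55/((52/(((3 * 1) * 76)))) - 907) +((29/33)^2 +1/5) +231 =-30711763/70785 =-433.87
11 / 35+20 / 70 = 3 / 5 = 0.60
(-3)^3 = -27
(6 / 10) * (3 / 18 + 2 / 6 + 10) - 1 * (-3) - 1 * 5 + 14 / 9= 527 / 90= 5.86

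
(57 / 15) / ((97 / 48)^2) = 43776 / 47045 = 0.93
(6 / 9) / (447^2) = 2 / 599427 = 0.00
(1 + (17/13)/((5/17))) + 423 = 27849/65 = 428.45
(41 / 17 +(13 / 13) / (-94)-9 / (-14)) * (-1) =-17025 / 5593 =-3.04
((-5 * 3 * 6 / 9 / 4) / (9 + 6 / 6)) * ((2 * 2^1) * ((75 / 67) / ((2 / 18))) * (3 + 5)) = -5400 / 67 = -80.60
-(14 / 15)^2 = -196 / 225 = -0.87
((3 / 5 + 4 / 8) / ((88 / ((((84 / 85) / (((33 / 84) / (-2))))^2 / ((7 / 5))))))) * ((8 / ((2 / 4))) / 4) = 790272 / 874225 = 0.90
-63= -63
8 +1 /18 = 145 /18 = 8.06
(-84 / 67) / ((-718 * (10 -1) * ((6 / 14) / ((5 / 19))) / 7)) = 3430 / 4113063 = 0.00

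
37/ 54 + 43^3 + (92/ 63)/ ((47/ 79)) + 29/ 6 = 706331506/ 8883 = 79514.97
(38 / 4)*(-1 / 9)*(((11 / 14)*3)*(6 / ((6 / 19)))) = -3971 / 84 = -47.27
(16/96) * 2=0.33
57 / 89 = 0.64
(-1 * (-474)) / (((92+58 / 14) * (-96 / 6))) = -1659 / 5384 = -0.31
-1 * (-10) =10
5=5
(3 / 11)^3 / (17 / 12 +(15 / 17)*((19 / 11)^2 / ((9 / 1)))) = 1836 / 154693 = 0.01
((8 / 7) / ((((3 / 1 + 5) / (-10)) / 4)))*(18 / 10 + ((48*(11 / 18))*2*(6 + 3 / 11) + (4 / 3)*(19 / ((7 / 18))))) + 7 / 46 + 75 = -5432671 / 2254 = -2410.24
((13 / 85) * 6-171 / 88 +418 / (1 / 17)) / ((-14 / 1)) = -507.50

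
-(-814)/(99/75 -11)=-925/11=-84.09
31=31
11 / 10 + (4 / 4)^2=21 / 10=2.10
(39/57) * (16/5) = 208/95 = 2.19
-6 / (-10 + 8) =3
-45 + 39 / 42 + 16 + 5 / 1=-323 / 14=-23.07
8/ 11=0.73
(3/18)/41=1/246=0.00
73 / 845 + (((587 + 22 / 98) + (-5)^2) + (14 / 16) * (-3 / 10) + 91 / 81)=613.17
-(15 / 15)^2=-1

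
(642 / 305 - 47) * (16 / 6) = -109544 / 915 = -119.72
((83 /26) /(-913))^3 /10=-1 /233936560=-0.00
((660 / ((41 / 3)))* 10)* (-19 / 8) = -47025 / 41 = -1146.95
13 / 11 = 1.18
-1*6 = -6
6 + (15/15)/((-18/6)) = 17/3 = 5.67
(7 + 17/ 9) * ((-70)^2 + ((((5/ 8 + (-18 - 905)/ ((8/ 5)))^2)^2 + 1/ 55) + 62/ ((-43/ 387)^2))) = 517517681828797/ 528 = 980147124675.75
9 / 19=0.47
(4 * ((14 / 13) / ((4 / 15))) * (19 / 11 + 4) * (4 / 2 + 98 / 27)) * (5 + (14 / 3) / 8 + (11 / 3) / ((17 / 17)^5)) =688940 / 143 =4817.76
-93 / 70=-1.33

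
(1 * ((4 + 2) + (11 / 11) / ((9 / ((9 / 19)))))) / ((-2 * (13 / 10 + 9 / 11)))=-6325 / 4427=-1.43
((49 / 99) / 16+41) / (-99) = -64993 / 156816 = -0.41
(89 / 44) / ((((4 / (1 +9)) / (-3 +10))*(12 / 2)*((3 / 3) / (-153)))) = -902.64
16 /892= 4 /223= 0.02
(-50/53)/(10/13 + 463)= -650/319537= -0.00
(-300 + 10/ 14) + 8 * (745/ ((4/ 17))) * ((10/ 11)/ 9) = 1565695/ 693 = 2259.30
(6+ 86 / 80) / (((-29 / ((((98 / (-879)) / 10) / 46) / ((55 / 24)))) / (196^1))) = 1358966 / 268717625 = 0.01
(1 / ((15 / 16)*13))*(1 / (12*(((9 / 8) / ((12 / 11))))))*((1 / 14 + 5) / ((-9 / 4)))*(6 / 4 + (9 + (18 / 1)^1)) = -172672 / 405405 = -0.43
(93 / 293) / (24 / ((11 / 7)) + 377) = 1023 / 1264295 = 0.00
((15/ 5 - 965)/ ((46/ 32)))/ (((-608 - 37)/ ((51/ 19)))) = 261664/ 93955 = 2.78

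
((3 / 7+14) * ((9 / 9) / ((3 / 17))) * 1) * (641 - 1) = 1098880 / 21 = 52327.62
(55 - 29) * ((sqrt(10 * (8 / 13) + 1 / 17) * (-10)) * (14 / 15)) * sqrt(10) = -56 * sqrt(3034330) / 51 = -1912.71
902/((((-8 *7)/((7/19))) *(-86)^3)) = 451/48340256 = 0.00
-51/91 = -0.56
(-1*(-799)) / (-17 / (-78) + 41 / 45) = 934830 / 1321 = 707.67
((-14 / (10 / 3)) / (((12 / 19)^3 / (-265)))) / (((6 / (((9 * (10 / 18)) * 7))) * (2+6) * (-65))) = -17812823 / 359424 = -49.56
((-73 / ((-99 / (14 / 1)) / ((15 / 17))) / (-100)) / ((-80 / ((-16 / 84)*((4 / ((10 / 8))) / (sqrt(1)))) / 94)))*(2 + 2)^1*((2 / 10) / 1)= -54896 / 1051875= -0.05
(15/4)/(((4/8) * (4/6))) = 45/4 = 11.25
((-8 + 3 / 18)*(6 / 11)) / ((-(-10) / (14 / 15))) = -329 / 825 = -0.40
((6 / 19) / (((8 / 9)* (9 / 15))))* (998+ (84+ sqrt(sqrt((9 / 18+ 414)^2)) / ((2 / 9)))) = 405* sqrt(1658) / 304+ 24345 / 38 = 694.90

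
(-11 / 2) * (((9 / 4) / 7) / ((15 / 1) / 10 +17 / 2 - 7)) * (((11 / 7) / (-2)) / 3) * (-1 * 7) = -121 / 112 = -1.08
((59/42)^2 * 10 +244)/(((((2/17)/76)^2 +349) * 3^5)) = 48536563354/15607571350455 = 0.00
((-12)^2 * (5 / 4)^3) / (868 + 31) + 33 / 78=34403 / 46748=0.74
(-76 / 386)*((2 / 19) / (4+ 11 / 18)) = -72 / 16019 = -0.00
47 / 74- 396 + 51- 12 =-26371 / 74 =-356.36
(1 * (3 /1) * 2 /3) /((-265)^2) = 2 /70225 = 0.00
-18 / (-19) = 0.95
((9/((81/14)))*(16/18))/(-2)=-56/81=-0.69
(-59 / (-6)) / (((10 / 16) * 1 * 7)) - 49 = -4909 / 105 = -46.75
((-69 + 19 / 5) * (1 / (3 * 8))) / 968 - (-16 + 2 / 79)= 15.97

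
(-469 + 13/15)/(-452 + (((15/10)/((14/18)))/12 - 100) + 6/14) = 393232/463185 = 0.85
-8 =-8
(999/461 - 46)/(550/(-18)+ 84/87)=5274027/3560303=1.48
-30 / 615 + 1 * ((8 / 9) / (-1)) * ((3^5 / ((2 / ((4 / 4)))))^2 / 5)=-538012 / 205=-2624.45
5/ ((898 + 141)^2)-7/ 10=-7556597/ 10795210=-0.70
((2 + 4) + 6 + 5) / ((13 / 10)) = 170 / 13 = 13.08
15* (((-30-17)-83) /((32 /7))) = -6825 /16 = -426.56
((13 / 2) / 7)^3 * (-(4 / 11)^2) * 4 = -17576 / 41503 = -0.42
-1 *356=-356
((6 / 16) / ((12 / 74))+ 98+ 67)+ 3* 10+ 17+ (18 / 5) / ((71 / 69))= 1237167 / 5680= 217.81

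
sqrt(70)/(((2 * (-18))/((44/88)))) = -0.12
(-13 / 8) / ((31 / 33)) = -429 / 248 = -1.73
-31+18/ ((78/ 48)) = -259/ 13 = -19.92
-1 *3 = -3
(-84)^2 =7056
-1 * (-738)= 738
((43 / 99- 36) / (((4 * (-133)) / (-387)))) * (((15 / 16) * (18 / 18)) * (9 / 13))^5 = -2.98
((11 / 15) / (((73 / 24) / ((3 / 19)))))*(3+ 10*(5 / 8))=2442 / 6935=0.35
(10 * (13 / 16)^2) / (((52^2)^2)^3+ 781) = 845 / 50032256830240024790656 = 0.00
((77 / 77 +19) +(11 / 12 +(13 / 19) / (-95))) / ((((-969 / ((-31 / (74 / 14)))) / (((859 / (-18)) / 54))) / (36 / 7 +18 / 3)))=-1.25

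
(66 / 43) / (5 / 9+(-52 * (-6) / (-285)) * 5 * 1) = -11286 / 36163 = -0.31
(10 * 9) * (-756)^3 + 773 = -38887308667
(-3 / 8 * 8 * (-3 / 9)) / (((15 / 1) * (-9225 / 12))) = -4 / 46125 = -0.00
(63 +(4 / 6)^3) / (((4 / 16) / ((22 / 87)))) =64.02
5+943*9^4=6187028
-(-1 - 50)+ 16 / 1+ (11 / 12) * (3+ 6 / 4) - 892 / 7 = -3153 / 56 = -56.30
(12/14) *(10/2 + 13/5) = 228/35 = 6.51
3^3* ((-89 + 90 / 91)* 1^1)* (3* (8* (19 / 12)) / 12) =-1369539 / 182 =-7524.94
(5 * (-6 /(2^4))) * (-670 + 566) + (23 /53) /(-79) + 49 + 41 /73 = 74748832 /305651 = 244.56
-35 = -35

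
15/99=5/33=0.15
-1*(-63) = 63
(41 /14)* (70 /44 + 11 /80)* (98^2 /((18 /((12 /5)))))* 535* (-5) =-762903687 /44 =-17338720.16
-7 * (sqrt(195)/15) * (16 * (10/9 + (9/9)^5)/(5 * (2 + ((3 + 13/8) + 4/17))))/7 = -41344 * sqrt(195)/629775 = -0.92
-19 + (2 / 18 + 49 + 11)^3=158326570 / 729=217183.22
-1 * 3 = -3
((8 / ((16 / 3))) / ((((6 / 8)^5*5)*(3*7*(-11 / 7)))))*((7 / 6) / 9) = -1792 / 360855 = -0.00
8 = 8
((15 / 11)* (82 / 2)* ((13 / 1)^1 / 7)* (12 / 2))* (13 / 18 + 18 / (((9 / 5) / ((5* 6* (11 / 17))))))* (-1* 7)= -849678.96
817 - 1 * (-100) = 917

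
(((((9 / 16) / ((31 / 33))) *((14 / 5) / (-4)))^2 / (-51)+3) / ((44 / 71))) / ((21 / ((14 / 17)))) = 29660033521 / 156416972800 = 0.19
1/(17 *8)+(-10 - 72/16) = -1971/136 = -14.49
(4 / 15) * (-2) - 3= -53 / 15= -3.53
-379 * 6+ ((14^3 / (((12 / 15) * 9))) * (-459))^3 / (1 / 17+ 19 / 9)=-204750196822693992 / 83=-2466869841237277.01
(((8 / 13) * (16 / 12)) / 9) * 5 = 160 / 351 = 0.46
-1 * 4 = -4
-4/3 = -1.33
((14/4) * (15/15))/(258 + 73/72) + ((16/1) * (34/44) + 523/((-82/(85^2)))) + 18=-46051.03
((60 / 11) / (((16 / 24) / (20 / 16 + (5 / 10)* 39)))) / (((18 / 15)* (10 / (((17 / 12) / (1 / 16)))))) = 7055 / 22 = 320.68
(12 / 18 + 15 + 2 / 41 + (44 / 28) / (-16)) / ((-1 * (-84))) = 215143 / 1157184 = 0.19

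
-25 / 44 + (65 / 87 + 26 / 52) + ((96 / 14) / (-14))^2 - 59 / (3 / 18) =-3245178785 / 9191028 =-353.08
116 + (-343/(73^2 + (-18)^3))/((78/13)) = 350431/3018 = 116.11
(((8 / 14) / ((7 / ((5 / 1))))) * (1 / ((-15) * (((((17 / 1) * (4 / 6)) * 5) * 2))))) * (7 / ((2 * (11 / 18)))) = -9 / 6545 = -0.00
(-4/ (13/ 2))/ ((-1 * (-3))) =-8/ 39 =-0.21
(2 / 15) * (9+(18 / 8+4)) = 61 / 30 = 2.03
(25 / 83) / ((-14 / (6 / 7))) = -75 / 4067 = -0.02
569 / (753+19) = 0.74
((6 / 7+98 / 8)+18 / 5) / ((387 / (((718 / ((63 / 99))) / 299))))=9236711 / 56699370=0.16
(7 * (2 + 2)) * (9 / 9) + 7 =35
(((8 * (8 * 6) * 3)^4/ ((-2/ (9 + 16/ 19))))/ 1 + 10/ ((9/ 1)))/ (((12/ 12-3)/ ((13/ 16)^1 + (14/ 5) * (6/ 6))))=214156807344460993/ 13680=15654737378981.07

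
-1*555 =-555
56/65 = 0.86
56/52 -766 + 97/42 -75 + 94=-406013/546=-743.61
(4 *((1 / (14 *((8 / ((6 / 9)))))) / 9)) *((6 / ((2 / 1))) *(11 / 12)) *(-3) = -11 / 504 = -0.02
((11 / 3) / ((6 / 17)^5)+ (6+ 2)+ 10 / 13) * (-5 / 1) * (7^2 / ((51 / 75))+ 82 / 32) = -20875357230355 / 82487808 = -253072.03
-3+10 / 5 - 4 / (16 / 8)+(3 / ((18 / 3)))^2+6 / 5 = -31 / 20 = -1.55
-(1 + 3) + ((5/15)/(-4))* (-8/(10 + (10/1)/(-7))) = -353/90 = -3.92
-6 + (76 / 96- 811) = -19589 / 24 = -816.21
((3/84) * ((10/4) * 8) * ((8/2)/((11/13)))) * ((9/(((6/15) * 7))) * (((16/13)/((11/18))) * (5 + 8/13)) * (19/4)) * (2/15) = 5991840/77077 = 77.74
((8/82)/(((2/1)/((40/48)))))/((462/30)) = 25/9471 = 0.00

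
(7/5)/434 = 1/310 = 0.00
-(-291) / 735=97 / 245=0.40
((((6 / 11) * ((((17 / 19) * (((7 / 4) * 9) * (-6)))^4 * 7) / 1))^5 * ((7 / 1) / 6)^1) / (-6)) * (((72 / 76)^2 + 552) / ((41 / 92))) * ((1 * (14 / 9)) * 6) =-116939970199382695473667123992646503608562562901901154955565241050863082396175269699 / 183508614286175387866081421277862811648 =-637245126907333211699755800000000000000000000.00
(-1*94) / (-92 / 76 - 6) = 1786 / 137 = 13.04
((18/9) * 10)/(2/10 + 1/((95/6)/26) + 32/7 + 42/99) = 87780/30011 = 2.92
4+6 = 10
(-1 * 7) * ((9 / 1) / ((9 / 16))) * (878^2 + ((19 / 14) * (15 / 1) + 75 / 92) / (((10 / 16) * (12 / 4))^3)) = -49645136448 / 575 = -86339367.74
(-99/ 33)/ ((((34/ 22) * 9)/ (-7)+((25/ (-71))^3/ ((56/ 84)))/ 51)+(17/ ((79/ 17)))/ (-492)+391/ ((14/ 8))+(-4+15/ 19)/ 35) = -5189813444512620/ 382906355635544789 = -0.01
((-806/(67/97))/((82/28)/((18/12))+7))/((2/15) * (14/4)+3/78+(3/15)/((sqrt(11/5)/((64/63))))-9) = 5593753226880 * sqrt(55)/167623100006711+2572665940980135/167623100006711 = 15.60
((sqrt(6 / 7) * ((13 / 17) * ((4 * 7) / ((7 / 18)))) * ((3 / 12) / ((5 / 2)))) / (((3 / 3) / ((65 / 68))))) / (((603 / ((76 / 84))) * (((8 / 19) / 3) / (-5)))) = -305045 * sqrt(42) / 7590296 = -0.26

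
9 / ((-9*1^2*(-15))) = 1 / 15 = 0.07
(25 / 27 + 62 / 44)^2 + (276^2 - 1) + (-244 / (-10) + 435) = 135206494637 / 1764180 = 76639.85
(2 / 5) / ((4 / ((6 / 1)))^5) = 243 / 80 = 3.04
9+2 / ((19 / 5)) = 181 / 19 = 9.53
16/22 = 0.73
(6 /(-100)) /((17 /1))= -3 /850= -0.00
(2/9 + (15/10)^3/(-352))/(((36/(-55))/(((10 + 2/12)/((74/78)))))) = -21367385/6137856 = -3.48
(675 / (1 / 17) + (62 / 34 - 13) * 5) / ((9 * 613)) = 194125 / 93789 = 2.07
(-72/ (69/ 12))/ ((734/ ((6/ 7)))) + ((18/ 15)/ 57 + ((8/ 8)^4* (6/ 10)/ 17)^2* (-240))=-94910986/ 324446717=-0.29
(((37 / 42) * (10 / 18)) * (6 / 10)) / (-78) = -37 / 9828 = -0.00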